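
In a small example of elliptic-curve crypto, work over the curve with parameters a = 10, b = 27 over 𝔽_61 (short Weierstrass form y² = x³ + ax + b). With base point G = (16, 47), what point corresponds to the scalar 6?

(60, 4)

Double-and-add on 6 = (110)₂. Start with G = (16, 47) for the leading 1-bit.
double: tangent at (16, 47): λ = (3·16² + 10)/(2·47) ≡ 46/33. 33⁻¹ ≡ 37 (mod 61) since 33·37 = 1221 ≡ 1, so λ ≡ 46·37 ≡ 55.
  x = λ² - 16 - 16 = 3025 - 32 ≡ 4; y = λ·(16 - 4) - 47 ≡ 3. → (4, 3)
add G: (4, 3) + (16, 47). λ = (47 - 3)/(16 - 4) ≡ 44/12 mod 61. 12⁻¹ ≡ 56 (mod 61) since 12·56 = 672 ≡ 1, so λ ≡ 24.
  x = λ² - 4 - 16 = 576 - 20 ≡ 7; y = λ·(4 - 7) - 3 ≡ 47. → (7, 47)
double: tangent at (7, 47): λ = (3·7² + 10)/(2·47) ≡ 35/33. 33⁻¹ ≡ 37 (mod 61), so λ ≡ 35·37 ≡ 14.
  x = λ² - 7 - 7 = 196 - 14 ≡ 60; y = λ·(7 - 60) - 47 ≡ 4. → (60, 4)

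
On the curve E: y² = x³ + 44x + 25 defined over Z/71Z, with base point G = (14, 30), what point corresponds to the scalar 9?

Double-and-add on 9 = (1001)₂. Start with G = (14, 30) for the leading 1-bit.
double: tangent at (14, 30): λ = (3·14² + 44)/(2·30) ≡ 64/60. 60⁻¹ ≡ 58 (mod 71) since 60·58 = 3480 ≡ 1, so λ ≡ 64·58 ≡ 20.
  x = λ² - 14 - 14 = 400 - 28 ≡ 17; y = λ·(14 - 17) - 30 ≡ 52. → (17, 52)
double: tangent at (17, 52): λ = (3·17² + 44)/(2·52) ≡ 59/33. 33⁻¹ ≡ 28 (mod 71), so λ ≡ 59·28 ≡ 19.
  x = λ² - 17 - 17 = 361 - 34 ≡ 43; y = λ·(17 - 43) - 52 ≡ 22. → (43, 22)
double: tangent at (43, 22): λ = (3·43² + 44)/(2·22) ≡ 53/44. 44⁻¹ ≡ 21 (mod 71), so λ ≡ 53·21 ≡ 48.
  x = λ² - 43 - 43 = 2304 - 86 ≡ 17; y = λ·(43 - 17) - 22 ≡ 19. → (17, 19)
add G: (17, 19) + (14, 30). λ = (30 - 19)/(14 - 17) ≡ 11/68 mod 71. 68⁻¹ ≡ 47 (mod 71), so λ ≡ 20.
  x = λ² - 17 - 14 = 400 - 31 ≡ 14; y = λ·(17 - 14) - 19 ≡ 41. → (14, 41)

(14, 41)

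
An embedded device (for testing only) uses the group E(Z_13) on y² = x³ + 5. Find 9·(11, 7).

Write P = (11, 7).
Double-and-add on 9 = (1001)₂. Start with P = (11, 7) for the leading 1-bit.
double: tangent at (11, 7): λ = (3·11² + 0)/(2·7) ≡ 12/1. 1⁻¹ ≡ 1 (mod 13) since 1·1 = 1 ≡ 1, so λ ≡ 12·1 ≡ 12.
  x = λ² - 11 - 11 = 144 - 22 ≡ 5; y = λ·(11 - 5) - 7 ≡ 0. → (5, 0)
double: (5, 0) + (5, 0): same x and y₁ ≡ -y₂, so the sum is the point at infinity.
double: the point at infinity + the point at infinity = the point at infinity (identity).
add P: the point at infinity + (11, 7) = (11, 7) (identity).

(11, 7)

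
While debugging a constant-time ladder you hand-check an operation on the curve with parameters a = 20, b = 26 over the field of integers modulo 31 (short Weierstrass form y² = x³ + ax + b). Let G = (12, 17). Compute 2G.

tangent at (12, 17): λ = (3·12² + 20)/(2·17) ≡ 18/3. 3⁻¹ ≡ 21 (mod 31) since 3·21 = 63 ≡ 1, so λ ≡ 18·21 ≡ 6.
  x = λ² - 12 - 12 = 36 - 24 ≡ 12; y = λ·(12 - 12) - 17 ≡ 14. → (12, 14)

(12, 14)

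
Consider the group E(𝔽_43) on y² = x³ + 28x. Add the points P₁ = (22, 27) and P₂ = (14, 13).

(22, 27) + (14, 13). λ = (13 - 27)/(14 - 22) ≡ 29/35 mod 43. 35⁻¹ ≡ 16 (mod 43), so λ ≡ 34.
  x = λ² - 22 - 14 = 1156 - 36 ≡ 2; y = λ·(22 - 2) - 27 ≡ 8. → (2, 8)

(2, 8)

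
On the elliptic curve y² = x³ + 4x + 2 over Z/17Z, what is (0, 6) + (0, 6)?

(2, 16)

tangent at (0, 6): λ = (3·0² + 4)/(2·6) ≡ 4/12. 12⁻¹ ≡ 10 (mod 17), so λ ≡ 4·10 ≡ 6.
  x = λ² - 0 - 0 = 36 - 0 ≡ 2; y = λ·(0 - 2) - 6 ≡ 16. → (2, 16)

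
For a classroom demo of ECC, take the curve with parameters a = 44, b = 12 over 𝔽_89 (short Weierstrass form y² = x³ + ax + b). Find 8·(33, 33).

Write P = (33, 33).
Double-and-add on 8 = (1000)₂. Start with P = (33, 33) for the leading 1-bit.
double: tangent at (33, 33): λ = (3·33² + 44)/(2·33) ≡ 18/66. 66⁻¹ ≡ 58 (mod 89), so λ ≡ 18·58 ≡ 65.
  x = λ² - 33 - 33 = 4225 - 66 ≡ 65; y = λ·(33 - 65) - 33 ≡ 23. → (65, 23)
double: tangent at (65, 23): λ = (3·65² + 44)/(2·23) ≡ 81/46. 46⁻¹ ≡ 60 (mod 89) since 46·60 = 2760 ≡ 1, so λ ≡ 81·60 ≡ 54.
  x = λ² - 65 - 65 = 2916 - 130 ≡ 27; y = λ·(65 - 27) - 23 ≡ 71. → (27, 71)
double: tangent at (27, 71): λ = (3·27² + 44)/(2·71) ≡ 6/53. 53⁻¹ ≡ 42 (mod 89) since 53·42 = 2226 ≡ 1, so λ ≡ 6·42 ≡ 74.
  x = λ² - 27 - 27 = 5476 - 54 ≡ 82; y = λ·(27 - 82) - 71 ≡ 42. → (82, 42)

(82, 42)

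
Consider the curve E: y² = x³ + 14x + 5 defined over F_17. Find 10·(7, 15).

Write P = (7, 15).
Double-and-add on 10 = (1010)₂. Start with P = (7, 15) for the leading 1-bit.
double: tangent at (7, 15): λ = (3·7² + 14)/(2·15) ≡ 8/13. 13⁻¹ ≡ 4 (mod 17) since 13·4 = 52 ≡ 1, so λ ≡ 8·4 ≡ 15.
  x = λ² - 7 - 7 = 225 - 14 ≡ 7; y = λ·(7 - 7) - 15 ≡ 2. → (7, 2)
double: tangent at (7, 2): λ = (3·7² + 14)/(2·2) ≡ 8/4. 4⁻¹ ≡ 13 (mod 17), so λ ≡ 8·13 ≡ 2.
  x = λ² - 7 - 7 = 4 - 14 ≡ 7; y = λ·(7 - 7) - 2 ≡ 15. → (7, 15)
add P: tangent at (7, 15): λ = (3·7² + 14)/(2·15) ≡ 8/13. 13⁻¹ ≡ 4 (mod 17) since 13·4 = 52 ≡ 1, so λ ≡ 8·4 ≡ 15.
  x = λ² - 7 - 7 = 225 - 14 ≡ 7; y = λ·(7 - 7) - 15 ≡ 2. → (7, 2)
double: tangent at (7, 2): λ = (3·7² + 14)/(2·2) ≡ 8/4. 4⁻¹ ≡ 13 (mod 17) since 4·13 = 52 ≡ 1, so λ ≡ 8·13 ≡ 2.
  x = λ² - 7 - 7 = 4 - 14 ≡ 7; y = λ·(7 - 7) - 2 ≡ 15. → (7, 15)

(7, 15)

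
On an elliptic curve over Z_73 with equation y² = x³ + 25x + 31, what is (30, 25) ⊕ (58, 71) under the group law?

(35, 45)

(30, 25) + (58, 71). λ = (71 - 25)/(58 - 30) ≡ 46/28 mod 73. 28⁻¹ ≡ 60 (mod 73), so λ ≡ 59.
  x = λ² - 30 - 58 = 3481 - 88 ≡ 35; y = λ·(30 - 35) - 25 ≡ 45. → (35, 45)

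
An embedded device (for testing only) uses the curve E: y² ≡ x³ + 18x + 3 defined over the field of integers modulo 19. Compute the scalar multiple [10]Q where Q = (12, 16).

Repeated addition: build up to 10Q.
2Q: tangent at (12, 16): λ = (3·12² + 18)/(2·16) ≡ 13/13. 13⁻¹ ≡ 3 (mod 19), so λ ≡ 13·3 ≡ 1.
  x = λ² - 12 - 12 = 1 - 24 ≡ 15; y = λ·(12 - 15) - 16 ≡ 0. → (15, 0)
3Q: (15, 0) + (12, 16). λ = (16 - 0)/(12 - 15) ≡ 16/16 mod 19. 16⁻¹ ≡ 6 (mod 19) since 16·6 = 96 ≡ 1, so λ ≡ 1.
  x = λ² - 15 - 12 = 1 - 27 ≡ 12; y = λ·(15 - 12) - 0 ≡ 3. → (12, 3)
4Q: (12, 3) + (12, 16): same x and y₁ ≡ -y₂, so the sum is 𝒪.
5Q: 𝒪 + (12, 16) = (12, 16) (identity).
6Q: tangent at (12, 16): λ = (3·12² + 18)/(2·16) ≡ 13/13. 13⁻¹ ≡ 3 (mod 19), so λ ≡ 13·3 ≡ 1.
  x = λ² - 12 - 12 = 1 - 24 ≡ 15; y = λ·(12 - 15) - 16 ≡ 0. → (15, 0)
7Q: (15, 0) + (12, 16). λ = (16 - 0)/(12 - 15) ≡ 16/16 mod 19. 16⁻¹ ≡ 6 (mod 19), so λ ≡ 1.
  x = λ² - 15 - 12 = 1 - 27 ≡ 12; y = λ·(15 - 12) - 0 ≡ 3. → (12, 3)
8Q: (12, 3) + (12, 16): same x and y₁ ≡ -y₂, so the sum is 𝒪.
9Q: 𝒪 + (12, 16) = (12, 16) (identity).
10Q: tangent at (12, 16): λ = (3·12² + 18)/(2·16) ≡ 13/13. 13⁻¹ ≡ 3 (mod 19), so λ ≡ 13·3 ≡ 1.
  x = λ² - 12 - 12 = 1 - 24 ≡ 15; y = λ·(12 - 15) - 16 ≡ 0. → (15, 0)

(15, 0)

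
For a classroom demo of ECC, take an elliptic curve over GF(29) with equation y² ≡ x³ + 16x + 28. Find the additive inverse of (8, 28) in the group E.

(8, 1)

-(8, 28) = (8, -28 mod 29) = (8, 1).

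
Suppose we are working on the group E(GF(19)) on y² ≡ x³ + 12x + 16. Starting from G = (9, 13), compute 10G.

(7, 5)

Double-and-add on 10 = (1010)₂. Start with G = (9, 13) for the leading 1-bit.
double: tangent at (9, 13): λ = (3·9² + 12)/(2·13) ≡ 8/7. 7⁻¹ ≡ 11 (mod 19) since 7·11 = 77 ≡ 1, so λ ≡ 8·11 ≡ 12.
  x = λ² - 9 - 9 = 144 - 18 ≡ 12; y = λ·(9 - 12) - 13 ≡ 8. → (12, 8)
double: tangent at (12, 8): λ = (3·12² + 12)/(2·8) ≡ 7/16. 16⁻¹ ≡ 6 (mod 19), so λ ≡ 7·6 ≡ 4.
  x = λ² - 12 - 12 = 16 - 24 ≡ 11; y = λ·(12 - 11) - 8 ≡ 15. → (11, 15)
add G: (11, 15) + (9, 13). λ = (13 - 15)/(9 - 11) ≡ 17/17 mod 19. 17⁻¹ ≡ 9 (mod 19), so λ ≡ 1.
  x = λ² - 11 - 9 = 1 - 20 ≡ 0; y = λ·(11 - 0) - 15 ≡ 15. → (0, 15)
double: tangent at (0, 15): λ = (3·0² + 12)/(2·15) ≡ 12/11. 11⁻¹ ≡ 7 (mod 19) since 11·7 = 77 ≡ 1, so λ ≡ 12·7 ≡ 8.
  x = λ² - 0 - 0 = 64 - 0 ≡ 7; y = λ·(0 - 7) - 15 ≡ 5. → (7, 5)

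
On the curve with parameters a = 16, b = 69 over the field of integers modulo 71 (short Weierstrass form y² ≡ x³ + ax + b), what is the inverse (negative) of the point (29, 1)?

(29, 70)

-(29, 1) = (29, -1 mod 71) = (29, 70).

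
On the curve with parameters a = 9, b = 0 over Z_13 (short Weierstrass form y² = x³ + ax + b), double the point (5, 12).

(12, 9)

tangent at (5, 12): λ = (3·5² + 9)/(2·12) ≡ 6/11. 11⁻¹ ≡ 6 (mod 13), so λ ≡ 6·6 ≡ 10.
  x = λ² - 5 - 5 = 100 - 10 ≡ 12; y = λ·(5 - 12) - 12 ≡ 9. → (12, 9)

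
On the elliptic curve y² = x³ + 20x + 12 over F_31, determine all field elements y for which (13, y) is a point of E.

x³ + 20x + 12 = 2469 ≡ 20 (mod 31).
Square roots of 20 mod 31: 12 and 19 (since 12² = 144 ≡ 20).

12, 19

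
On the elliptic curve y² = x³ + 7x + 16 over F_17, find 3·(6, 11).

Write Q = (6, 11).
Repeated addition: build up to 3Q.
2Q: tangent at (6, 11): λ = (3·6² + 7)/(2·11) ≡ 13/5. 5⁻¹ ≡ 7 (mod 17), so λ ≡ 13·7 ≡ 6.
  x = λ² - 6 - 6 = 36 - 12 ≡ 7; y = λ·(6 - 7) - 11 ≡ 0. → (7, 0)
3Q: (7, 0) + (6, 11). λ = (11 - 0)/(6 - 7) ≡ 11/16 mod 17. 16⁻¹ ≡ 16 (mod 17), so λ ≡ 6.
  x = λ² - 7 - 6 = 36 - 13 ≡ 6; y = λ·(7 - 6) - 0 ≡ 6. → (6, 6)

(6, 6)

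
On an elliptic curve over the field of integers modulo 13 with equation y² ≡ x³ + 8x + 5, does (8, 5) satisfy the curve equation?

y² = 5² ≡ 12; x³ + 8x + 5 = 581 ≡ 9 (mod 13). 12 ≠ 9.

no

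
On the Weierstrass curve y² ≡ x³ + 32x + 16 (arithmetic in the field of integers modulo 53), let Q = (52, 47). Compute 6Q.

(31, 35)

Double-and-add on 6 = (110)₂. Start with Q = (52, 47) for the leading 1-bit.
double: tangent at (52, 47): λ = (3·52² + 32)/(2·47) ≡ 35/41. 41⁻¹ ≡ 22 (mod 53), so λ ≡ 35·22 ≡ 28.
  x = λ² - 52 - 52 = 784 - 104 ≡ 44; y = λ·(52 - 44) - 47 ≡ 18. → (44, 18)
add Q: (44, 18) + (52, 47). λ = (47 - 18)/(52 - 44) ≡ 29/8 mod 53. 8⁻¹ ≡ 20 (mod 53), so λ ≡ 50.
  x = λ² - 44 - 52 = 2500 - 96 ≡ 19; y = λ·(44 - 19) - 18 ≡ 13. → (19, 13)
double: tangent at (19, 13): λ = (3·19² + 32)/(2·13) ≡ 2/26. 26⁻¹ ≡ 51 (mod 53), so λ ≡ 2·51 ≡ 49.
  x = λ² - 19 - 19 = 2401 - 38 ≡ 31; y = λ·(19 - 31) - 13 ≡ 35. → (31, 35)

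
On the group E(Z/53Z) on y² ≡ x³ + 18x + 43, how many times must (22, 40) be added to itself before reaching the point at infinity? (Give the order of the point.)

8

2P: tangent at (22, 40): λ = (3·22² + 18)/(2·40) ≡ 39/27. 27⁻¹ ≡ 2 (mod 53), so λ ≡ 39·2 ≡ 25.
  x = λ² - 22 - 22 = 625 - 44 ≡ 51; y = λ·(22 - 51) - 40 ≡ 30. → (51, 30)
3P: (51, 30) + (22, 40). λ = (40 - 30)/(22 - 51) ≡ 10/24 mod 53. 24⁻¹ ≡ 42 (mod 53), so λ ≡ 49.
  x = λ² - 51 - 22 = 2401 - 73 ≡ 49; y = λ·(51 - 49) - 30 ≡ 15. → (49, 15)
4P: (49, 15) + (22, 40). λ = (40 - 15)/(22 - 49) ≡ 25/26 mod 53. 26⁻¹ ≡ 51 (mod 53) since 26·51 = 1326 ≡ 1, so λ ≡ 3.
  x = λ² - 49 - 22 = 9 - 71 ≡ 44; y = λ·(49 - 44) - 15 ≡ 0. → (44, 0)
5P: (44, 0) + (22, 40). λ = (40 - 0)/(22 - 44) ≡ 40/31 mod 53. 31⁻¹ ≡ 12 (mod 53), so λ ≡ 3.
  x = λ² - 44 - 22 = 9 - 66 ≡ 49; y = λ·(44 - 49) - 0 ≡ 38. → (49, 38)
6P: (49, 38) + (22, 40). λ = (40 - 38)/(22 - 49) ≡ 2/26 mod 53. 26⁻¹ ≡ 51 (mod 53), so λ ≡ 49.
  x = λ² - 49 - 22 = 2401 - 71 ≡ 51; y = λ·(49 - 51) - 38 ≡ 23. → (51, 23)
7P: (51, 23) + (22, 40). λ = (40 - 23)/(22 - 51) ≡ 17/24 mod 53. 24⁻¹ ≡ 42 (mod 53) since 24·42 = 1008 ≡ 1, so λ ≡ 25.
  x = λ² - 51 - 22 = 625 - 73 ≡ 22; y = λ·(51 - 22) - 23 ≡ 13. → (22, 13)
8P: (22, 13) + (22, 40): same x and y₁ ≡ -y₂, so the sum is the point at infinity.
8P = the point at infinity, so the order is 8.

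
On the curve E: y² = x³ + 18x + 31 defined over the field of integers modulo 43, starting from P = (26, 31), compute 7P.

(12, 13)

Repeated addition: build up to 7P.
2P: tangent at (26, 31): λ = (3·26² + 18)/(2·31) ≡ 25/19. 19⁻¹ ≡ 34 (mod 43) since 19·34 = 646 ≡ 1, so λ ≡ 25·34 ≡ 33.
  x = λ² - 26 - 26 = 1089 - 52 ≡ 5; y = λ·(26 - 5) - 31 ≡ 17. → (5, 17)
3P: (5, 17) + (26, 31). λ = (31 - 17)/(26 - 5) ≡ 14/21 mod 43. 21⁻¹ ≡ 41 (mod 43) since 21·41 = 861 ≡ 1, so λ ≡ 15.
  x = λ² - 5 - 26 = 225 - 31 ≡ 22; y = λ·(5 - 22) - 17 ≡ 29. → (22, 29)
4P: (22, 29) + (26, 31). λ = (31 - 29)/(26 - 22) ≡ 2/4 mod 43. 4⁻¹ ≡ 11 (mod 43), so λ ≡ 22.
  x = λ² - 22 - 26 = 484 - 48 ≡ 6; y = λ·(22 - 6) - 29 ≡ 22. → (6, 22)
5P: (6, 22) + (26, 31). λ = (31 - 22)/(26 - 6) ≡ 9/20 mod 43. 20⁻¹ ≡ 28 (mod 43), so λ ≡ 37.
  x = λ² - 6 - 26 = 1369 - 32 ≡ 4; y = λ·(6 - 4) - 22 ≡ 9. → (4, 9)
6P: (4, 9) + (26, 31). λ = (31 - 9)/(26 - 4) ≡ 22/22 mod 43. 22⁻¹ ≡ 2 (mod 43), so λ ≡ 1.
  x = λ² - 4 - 26 = 1 - 30 ≡ 14; y = λ·(4 - 14) - 9 ≡ 24. → (14, 24)
7P: (14, 24) + (26, 31). λ = (31 - 24)/(26 - 14) ≡ 7/12 mod 43. 12⁻¹ ≡ 18 (mod 43) since 12·18 = 216 ≡ 1, so λ ≡ 40.
  x = λ² - 14 - 26 = 1600 - 40 ≡ 12; y = λ·(14 - 12) - 24 ≡ 13. → (12, 13)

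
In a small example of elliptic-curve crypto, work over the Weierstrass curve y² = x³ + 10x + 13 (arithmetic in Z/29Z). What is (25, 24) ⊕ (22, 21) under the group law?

(12, 18)

(25, 24) + (22, 21). λ = (21 - 24)/(22 - 25) ≡ 26/26 mod 29. 26⁻¹ ≡ 19 (mod 29), so λ ≡ 1.
  x = λ² - 25 - 22 = 1 - 47 ≡ 12; y = λ·(25 - 12) - 24 ≡ 18. → (12, 18)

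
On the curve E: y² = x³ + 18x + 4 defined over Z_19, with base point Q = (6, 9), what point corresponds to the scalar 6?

Double-and-add on 6 = (110)₂. Start with Q = (6, 9) for the leading 1-bit.
double: tangent at (6, 9): λ = (3·6² + 18)/(2·9) ≡ 12/18. 18⁻¹ ≡ 18 (mod 19) since 18·18 = 324 ≡ 1, so λ ≡ 12·18 ≡ 7.
  x = λ² - 6 - 6 = 49 - 12 ≡ 18; y = λ·(6 - 18) - 9 ≡ 2. → (18, 2)
add Q: (18, 2) + (6, 9). λ = (9 - 2)/(6 - 18) ≡ 7/7 mod 19. 7⁻¹ ≡ 11 (mod 19), so λ ≡ 1.
  x = λ² - 18 - 6 = 1 - 24 ≡ 15; y = λ·(18 - 15) - 2 ≡ 1. → (15, 1)
double: tangent at (15, 1): λ = (3·15² + 18)/(2·1) ≡ 9/2. 2⁻¹ ≡ 10 (mod 19) since 2·10 = 20 ≡ 1, so λ ≡ 9·10 ≡ 14.
  x = λ² - 15 - 15 = 196 - 30 ≡ 14; y = λ·(15 - 14) - 1 ≡ 13. → (14, 13)

(14, 13)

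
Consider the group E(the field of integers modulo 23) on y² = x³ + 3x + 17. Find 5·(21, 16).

(11, 1)

Write P = (21, 16).
Double-and-add on 5 = (101)₂. Start with P = (21, 16) for the leading 1-bit.
double: tangent at (21, 16): λ = (3·21² + 3)/(2·16) ≡ 15/9. 9⁻¹ ≡ 18 (mod 23) since 9·18 = 162 ≡ 1, so λ ≡ 15·18 ≡ 17.
  x = λ² - 21 - 21 = 289 - 42 ≡ 17; y = λ·(21 - 17) - 16 ≡ 6. → (17, 6)
double: tangent at (17, 6): λ = (3·17² + 3)/(2·6) ≡ 19/12. 12⁻¹ ≡ 2 (mod 23) since 12·2 = 24 ≡ 1, so λ ≡ 19·2 ≡ 15.
  x = λ² - 17 - 17 = 225 - 34 ≡ 7; y = λ·(17 - 7) - 6 ≡ 6. → (7, 6)
add P: (7, 6) + (21, 16). λ = (16 - 6)/(21 - 7) ≡ 10/14 mod 23. 14⁻¹ ≡ 5 (mod 23), so λ ≡ 4.
  x = λ² - 7 - 21 = 16 - 28 ≡ 11; y = λ·(7 - 11) - 6 ≡ 1. → (11, 1)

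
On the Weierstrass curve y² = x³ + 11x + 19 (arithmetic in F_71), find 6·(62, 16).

Write P = (62, 16).
Repeated addition: build up to 6P.
2P: tangent at (62, 16): λ = (3·62² + 11)/(2·16) ≡ 41/32. 32⁻¹ ≡ 20 (mod 71) since 32·20 = 640 ≡ 1, so λ ≡ 41·20 ≡ 39.
  x = λ² - 62 - 62 = 1521 - 124 ≡ 48; y = λ·(62 - 48) - 16 ≡ 33. → (48, 33)
3P: (48, 33) + (62, 16). λ = (16 - 33)/(62 - 48) ≡ 54/14 mod 71. 14⁻¹ ≡ 66 (mod 71) since 14·66 = 924 ≡ 1, so λ ≡ 14.
  x = λ² - 48 - 62 = 196 - 110 ≡ 15; y = λ·(48 - 15) - 33 ≡ 3. → (15, 3)
4P: (15, 3) + (62, 16). λ = (16 - 3)/(62 - 15) ≡ 13/47 mod 71. 47⁻¹ ≡ 68 (mod 71), so λ ≡ 32.
  x = λ² - 15 - 62 = 1024 - 77 ≡ 24; y = λ·(15 - 24) - 3 ≡ 64. → (24, 64)
5P: (24, 64) + (62, 16). λ = (16 - 64)/(62 - 24) ≡ 23/38 mod 71. 38⁻¹ ≡ 43 (mod 71) since 38·43 = 1634 ≡ 1, so λ ≡ 66.
  x = λ² - 24 - 62 = 4356 - 86 ≡ 10; y = λ·(24 - 10) - 64 ≡ 8. → (10, 8)
6P: (10, 8) + (62, 16). λ = (16 - 8)/(62 - 10) ≡ 8/52 mod 71. 52⁻¹ ≡ 56 (mod 71), so λ ≡ 22.
  x = λ² - 10 - 62 = 484 - 72 ≡ 57; y = λ·(10 - 57) - 8 ≡ 23. → (57, 23)

(57, 23)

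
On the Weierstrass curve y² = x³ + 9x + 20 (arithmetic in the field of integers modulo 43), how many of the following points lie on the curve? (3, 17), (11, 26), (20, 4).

(3, 17): 17² ≡ 31, rhs ≡ 31 → on.
(11, 26): 26² ≡ 31, rhs ≡ 31 → on.
(20, 4): 4² ≡ 16, rhs ≡ 30 → off.

2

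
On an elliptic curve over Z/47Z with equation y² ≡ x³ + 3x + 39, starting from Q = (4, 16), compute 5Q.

(29, 34)

Double-and-add on 5 = (101)₂. Start with Q = (4, 16) for the leading 1-bit.
double: tangent at (4, 16): λ = (3·4² + 3)/(2·16) ≡ 4/32. 32⁻¹ ≡ 25 (mod 47), so λ ≡ 4·25 ≡ 6.
  x = λ² - 4 - 4 = 36 - 8 ≡ 28; y = λ·(4 - 28) - 16 ≡ 28. → (28, 28)
double: tangent at (28, 28): λ = (3·28² + 3)/(2·28) ≡ 5/9. 9⁻¹ ≡ 21 (mod 47), so λ ≡ 5·21 ≡ 11.
  x = λ² - 28 - 28 = 121 - 56 ≡ 18; y = λ·(28 - 18) - 28 ≡ 35. → (18, 35)
add Q: (18, 35) + (4, 16). λ = (16 - 35)/(4 - 18) ≡ 28/33 mod 47. 33⁻¹ ≡ 10 (mod 47) since 33·10 = 330 ≡ 1, so λ ≡ 45.
  x = λ² - 18 - 4 = 2025 - 22 ≡ 29; y = λ·(18 - 29) - 35 ≡ 34. → (29, 34)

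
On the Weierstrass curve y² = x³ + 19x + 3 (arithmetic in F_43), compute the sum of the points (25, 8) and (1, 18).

(25, 8) + (1, 18). λ = (18 - 8)/(1 - 25) ≡ 10/19 mod 43. 19⁻¹ ≡ 34 (mod 43), so λ ≡ 39.
  x = λ² - 25 - 1 = 1521 - 26 ≡ 33; y = λ·(25 - 33) - 8 ≡ 24. → (33, 24)

(33, 24)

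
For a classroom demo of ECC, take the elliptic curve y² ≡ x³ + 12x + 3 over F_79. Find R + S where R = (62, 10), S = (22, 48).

(62, 10) + (22, 48). λ = (48 - 10)/(22 - 62) ≡ 38/39 mod 79. 39⁻¹ ≡ 77 (mod 79), so λ ≡ 3.
  x = λ² - 62 - 22 = 9 - 84 ≡ 4; y = λ·(62 - 4) - 10 ≡ 6. → (4, 6)

(4, 6)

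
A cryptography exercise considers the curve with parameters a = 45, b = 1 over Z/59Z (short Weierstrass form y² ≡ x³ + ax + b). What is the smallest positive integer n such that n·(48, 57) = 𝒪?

2P: tangent at (48, 57): λ = (3·48² + 45)/(2·57) ≡ 54/55. 55⁻¹ ≡ 44 (mod 59), so λ ≡ 54·44 ≡ 16.
  x = λ² - 48 - 48 = 256 - 96 ≡ 42; y = λ·(48 - 42) - 57 ≡ 39. → (42, 39)
3P: (42, 39) + (48, 57). λ = (57 - 39)/(48 - 42) ≡ 18/6 mod 59. 6⁻¹ ≡ 10 (mod 59), so λ ≡ 3.
  x = λ² - 42 - 48 = 9 - 90 ≡ 37; y = λ·(42 - 37) - 39 ≡ 35. → (37, 35)
4P: (37, 35) + (48, 57). λ = (57 - 35)/(48 - 37) ≡ 22/11 mod 59. 11⁻¹ ≡ 43 (mod 59), so λ ≡ 2.
  x = λ² - 37 - 48 = 4 - 85 ≡ 37; y = λ·(37 - 37) - 35 ≡ 24. → (37, 24)
5P: (37, 24) + (48, 57). λ = (57 - 24)/(48 - 37) ≡ 33/11 mod 59. 11⁻¹ ≡ 43 (mod 59) since 11·43 = 473 ≡ 1, so λ ≡ 3.
  x = λ² - 37 - 48 = 9 - 85 ≡ 42; y = λ·(37 - 42) - 24 ≡ 20. → (42, 20)
6P: (42, 20) + (48, 57). λ = (57 - 20)/(48 - 42) ≡ 37/6 mod 59. 6⁻¹ ≡ 10 (mod 59), so λ ≡ 16.
  x = λ² - 42 - 48 = 256 - 90 ≡ 48; y = λ·(42 - 48) - 20 ≡ 2. → (48, 2)
7P: (48, 2) + (48, 57): same x and y₁ ≡ -y₂, so the sum is 𝒪.
7P = 𝒪, so the order is 7.

7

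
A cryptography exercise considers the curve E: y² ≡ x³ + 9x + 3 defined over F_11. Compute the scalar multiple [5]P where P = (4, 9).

Repeated addition: build up to 5P.
2P: tangent at (4, 9): λ = (3·4² + 9)/(2·9) ≡ 2/7. 7⁻¹ ≡ 8 (mod 11), so λ ≡ 2·8 ≡ 5.
  x = λ² - 4 - 4 = 25 - 8 ≡ 6; y = λ·(4 - 6) - 9 ≡ 3. → (6, 3)
3P: (6, 3) + (4, 9). λ = (9 - 3)/(4 - 6) ≡ 6/9 mod 11. 9⁻¹ ≡ 5 (mod 11) since 9·5 = 45 ≡ 1, so λ ≡ 8.
  x = λ² - 6 - 4 = 64 - 10 ≡ 10; y = λ·(6 - 10) - 3 ≡ 9. → (10, 9)
4P: (10, 9) + (4, 9). λ = (9 - 9)/(4 - 10) ≡ 0/5 mod 11. 5⁻¹ ≡ 9 (mod 11), so λ ≡ 0.
  x = λ² - 10 - 4 = 0 - 14 ≡ 8; y = λ·(10 - 8) - 9 ≡ 2. → (8, 2)
5P: (8, 2) + (4, 9). λ = (9 - 2)/(4 - 8) ≡ 7/7 mod 11. 7⁻¹ ≡ 8 (mod 11), so λ ≡ 1.
  x = λ² - 8 - 4 = 1 - 12 ≡ 0; y = λ·(8 - 0) - 2 ≡ 6. → (0, 6)

(0, 6)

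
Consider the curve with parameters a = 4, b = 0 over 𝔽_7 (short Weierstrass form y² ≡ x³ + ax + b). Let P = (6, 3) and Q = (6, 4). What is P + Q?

O

The two points share x = 6 and their y-coordinates satisfy 3 + 4 ≡ 0 (mod 7), so they are inverses. Their sum is the point at infinity.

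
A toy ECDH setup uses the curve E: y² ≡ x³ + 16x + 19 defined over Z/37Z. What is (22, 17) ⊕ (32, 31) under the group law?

(22, 17) + (32, 31). λ = (31 - 17)/(32 - 22) ≡ 14/10 mod 37. 10⁻¹ ≡ 26 (mod 37), so λ ≡ 31.
  x = λ² - 22 - 32 = 961 - 54 ≡ 19; y = λ·(22 - 19) - 17 ≡ 2. → (19, 2)

(19, 2)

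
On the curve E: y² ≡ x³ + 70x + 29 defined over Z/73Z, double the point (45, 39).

tangent at (45, 39): λ = (3·45² + 70)/(2·39) ≡ 13/5. 5⁻¹ ≡ 44 (mod 73), so λ ≡ 13·44 ≡ 61.
  x = λ² - 45 - 45 = 3721 - 90 ≡ 54; y = λ·(45 - 54) - 39 ≡ 69. → (54, 69)

(54, 69)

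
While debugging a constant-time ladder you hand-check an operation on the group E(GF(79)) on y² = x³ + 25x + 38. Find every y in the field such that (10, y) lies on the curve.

x³ + 25x + 38 = 1288 ≡ 24 (mod 79).
24 is a non-residue mod 79; no y exists.

none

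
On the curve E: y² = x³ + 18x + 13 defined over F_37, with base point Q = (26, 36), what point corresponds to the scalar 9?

(6, 2)

Double-and-add on 9 = (1001)₂. Start with Q = (26, 36) for the leading 1-bit.
double: tangent at (26, 36): λ = (3·26² + 18)/(2·36) ≡ 11/35. 35⁻¹ ≡ 18 (mod 37) since 35·18 = 630 ≡ 1, so λ ≡ 11·18 ≡ 13.
  x = λ² - 26 - 26 = 169 - 52 ≡ 6; y = λ·(26 - 6) - 36 ≡ 2. → (6, 2)
double: tangent at (6, 2): λ = (3·6² + 18)/(2·2) ≡ 15/4. 4⁻¹ ≡ 28 (mod 37) since 4·28 = 112 ≡ 1, so λ ≡ 15·28 ≡ 13.
  x = λ² - 6 - 6 = 169 - 12 ≡ 9; y = λ·(6 - 9) - 2 ≡ 33. → (9, 33)
double: tangent at (9, 33): λ = (3·9² + 18)/(2·33) ≡ 2/29. 29⁻¹ ≡ 23 (mod 37) since 29·23 = 667 ≡ 1, so λ ≡ 2·23 ≡ 9.
  x = λ² - 9 - 9 = 81 - 18 ≡ 26; y = λ·(9 - 26) - 33 ≡ 36. → (26, 36)
add Q: tangent at (26, 36): λ = (3·26² + 18)/(2·36) ≡ 11/35. 35⁻¹ ≡ 18 (mod 37), so λ ≡ 11·18 ≡ 13.
  x = λ² - 26 - 26 = 169 - 52 ≡ 6; y = λ·(26 - 6) - 36 ≡ 2. → (6, 2)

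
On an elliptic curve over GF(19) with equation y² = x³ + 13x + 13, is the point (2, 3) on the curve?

yes

y² = 3² ≡ 9; x³ + 13x + 13 = 47 ≡ 9 (mod 19). 9 = 9.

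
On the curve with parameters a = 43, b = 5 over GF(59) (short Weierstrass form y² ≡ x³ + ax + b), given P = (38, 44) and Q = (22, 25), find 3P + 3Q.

(9, 0)

First 3P:
Repeated addition: build up to 3P.
2P: tangent at (38, 44): λ = (3·38² + 43)/(2·44) ≡ 9/29. 29⁻¹ ≡ 57 (mod 59) since 29·57 = 1653 ≡ 1, so λ ≡ 9·57 ≡ 41.
  x = λ² - 38 - 38 = 1681 - 76 ≡ 12; y = λ·(38 - 12) - 44 ≡ 19. → (12, 19)
3P: (12, 19) + (38, 44). λ = (44 - 19)/(38 - 12) ≡ 25/26 mod 59. 26⁻¹ ≡ 25 (mod 59) since 26·25 = 650 ≡ 1, so λ ≡ 35.
  x = λ² - 12 - 38 = 1225 - 50 ≡ 54; y = λ·(12 - 54) - 19 ≡ 45. → (54, 45)
3P = (54, 45).
Next 3Q:
Repeated addition: build up to 3Q.
2Q: tangent at (22, 25): λ = (3·22² + 43)/(2·25) ≡ 20/50. 50⁻¹ ≡ 13 (mod 59) since 50·13 = 650 ≡ 1, so λ ≡ 20·13 ≡ 24.
  x = λ² - 22 - 22 = 576 - 44 ≡ 1; y = λ·(22 - 1) - 25 ≡ 7. → (1, 7)
3Q: (1, 7) + (22, 25). λ = (25 - 7)/(22 - 1) ≡ 18/21 mod 59. 21⁻¹ ≡ 45 (mod 59), so λ ≡ 43.
  x = λ² - 1 - 22 = 1849 - 23 ≡ 56; y = λ·(1 - 56) - 7 ≡ 47. → (56, 47)
3Q = (56, 47).
Finally 3P + 3Q:
(54, 45) + (56, 47). λ = (47 - 45)/(56 - 54) ≡ 2/2 mod 59. 2⁻¹ ≡ 30 (mod 59), so λ ≡ 1.
  x = λ² - 54 - 56 = 1 - 110 ≡ 9; y = λ·(54 - 9) - 45 ≡ 0. → (9, 0)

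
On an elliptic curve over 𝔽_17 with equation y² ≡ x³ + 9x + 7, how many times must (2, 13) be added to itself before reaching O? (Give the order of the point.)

9

2P: tangent at (2, 13): λ = (3·2² + 9)/(2·13) ≡ 4/9. 9⁻¹ ≡ 2 (mod 17) since 9·2 = 18 ≡ 1, so λ ≡ 4·2 ≡ 8.
  x = λ² - 2 - 2 = 64 - 4 ≡ 9; y = λ·(2 - 9) - 13 ≡ 16. → (9, 16)
3P: (9, 16) + (2, 13). λ = (13 - 16)/(2 - 9) ≡ 14/10 mod 17. 10⁻¹ ≡ 12 (mod 17), so λ ≡ 15.
  x = λ² - 9 - 2 = 225 - 11 ≡ 10; y = λ·(9 - 10) - 16 ≡ 3. → (10, 3)
4P: (10, 3) + (2, 13). λ = (13 - 3)/(2 - 10) ≡ 10/9 mod 17. 9⁻¹ ≡ 2 (mod 17), so λ ≡ 3.
  x = λ² - 10 - 2 = 9 - 12 ≡ 14; y = λ·(10 - 14) - 3 ≡ 2. → (14, 2)
5P: (14, 2) + (2, 13). λ = (13 - 2)/(2 - 14) ≡ 11/5 mod 17. 5⁻¹ ≡ 7 (mod 17), so λ ≡ 9.
  x = λ² - 14 - 2 = 81 - 16 ≡ 14; y = λ·(14 - 14) - 2 ≡ 15. → (14, 15)
6P: (14, 15) + (2, 13). λ = (13 - 15)/(2 - 14) ≡ 15/5 mod 17. 5⁻¹ ≡ 7 (mod 17) since 5·7 = 35 ≡ 1, so λ ≡ 3.
  x = λ² - 14 - 2 = 9 - 16 ≡ 10; y = λ·(14 - 10) - 15 ≡ 14. → (10, 14)
7P: (10, 14) + (2, 13). λ = (13 - 14)/(2 - 10) ≡ 16/9 mod 17. 9⁻¹ ≡ 2 (mod 17), so λ ≡ 15.
  x = λ² - 10 - 2 = 225 - 12 ≡ 9; y = λ·(10 - 9) - 14 ≡ 1. → (9, 1)
8P: (9, 1) + (2, 13). λ = (13 - 1)/(2 - 9) ≡ 12/10 mod 17. 10⁻¹ ≡ 12 (mod 17), so λ ≡ 8.
  x = λ² - 9 - 2 = 64 - 11 ≡ 2; y = λ·(9 - 2) - 1 ≡ 4. → (2, 4)
9P: (2, 4) + (2, 13): same x and y₁ ≡ -y₂, so the sum is O.
9P = O, so the order is 9.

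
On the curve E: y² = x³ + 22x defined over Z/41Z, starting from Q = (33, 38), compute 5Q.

O

Repeated addition: build up to 5Q.
2Q: tangent at (33, 38): λ = (3·33² + 22)/(2·38) ≡ 9/35. 35⁻¹ ≡ 34 (mod 41), so λ ≡ 9·34 ≡ 19.
  x = λ² - 33 - 33 = 361 - 66 ≡ 8; y = λ·(33 - 8) - 38 ≡ 27. → (8, 27)
3Q: (8, 27) + (33, 38). λ = (38 - 27)/(33 - 8) ≡ 11/25 mod 41. 25⁻¹ ≡ 23 (mod 41) since 25·23 = 575 ≡ 1, so λ ≡ 7.
  x = λ² - 8 - 33 = 49 - 41 ≡ 8; y = λ·(8 - 8) - 27 ≡ 14. → (8, 14)
4Q: (8, 14) + (33, 38). λ = (38 - 14)/(33 - 8) ≡ 24/25 mod 41. 25⁻¹ ≡ 23 (mod 41) since 25·23 = 575 ≡ 1, so λ ≡ 19.
  x = λ² - 8 - 33 = 361 - 41 ≡ 33; y = λ·(8 - 33) - 14 ≡ 3. → (33, 3)
5Q: (33, 3) + (33, 38): same x and y₁ ≡ -y₂, so the sum is ∞.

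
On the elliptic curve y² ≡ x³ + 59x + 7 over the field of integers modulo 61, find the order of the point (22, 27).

2P: tangent at (22, 27): λ = (3·22² + 59)/(2·27) ≡ 47/54. 54⁻¹ ≡ 26 (mod 61), so λ ≡ 47·26 ≡ 2.
  x = λ² - 22 - 22 = 4 - 44 ≡ 21; y = λ·(22 - 21) - 27 ≡ 36. → (21, 36)
3P: (21, 36) + (22, 27). λ = (27 - 36)/(22 - 21) ≡ 52/1 mod 61. 1⁻¹ ≡ 1 (mod 61), so λ ≡ 52.
  x = λ² - 21 - 22 = 2704 - 43 ≡ 38; y = λ·(21 - 38) - 36 ≡ 56. → (38, 56)
4P: (38, 56) + (22, 27). λ = (27 - 56)/(22 - 38) ≡ 32/45 mod 61. 45⁻¹ ≡ 19 (mod 61), so λ ≡ 59.
  x = λ² - 38 - 22 = 3481 - 60 ≡ 5; y = λ·(38 - 5) - 56 ≡ 0. → (5, 0)
5P: (5, 0) + (22, 27). λ = (27 - 0)/(22 - 5) ≡ 27/17 mod 61. 17⁻¹ ≡ 18 (mod 61) since 17·18 = 306 ≡ 1, so λ ≡ 59.
  x = λ² - 5 - 22 = 3481 - 27 ≡ 38; y = λ·(5 - 38) - 0 ≡ 5. → (38, 5)
6P: (38, 5) + (22, 27). λ = (27 - 5)/(22 - 38) ≡ 22/45 mod 61. 45⁻¹ ≡ 19 (mod 61), so λ ≡ 52.
  x = λ² - 38 - 22 = 2704 - 60 ≡ 21; y = λ·(38 - 21) - 5 ≡ 25. → (21, 25)
7P: (21, 25) + (22, 27). λ = (27 - 25)/(22 - 21) ≡ 2/1 mod 61. 1⁻¹ ≡ 1 (mod 61) since 1·1 = 1 ≡ 1, so λ ≡ 2.
  x = λ² - 21 - 22 = 4 - 43 ≡ 22; y = λ·(21 - 22) - 25 ≡ 34. → (22, 34)
8P: (22, 34) + (22, 27): same x and y₁ ≡ -y₂, so the sum is the point at infinity.
8P = the point at infinity, so the order is 8.

8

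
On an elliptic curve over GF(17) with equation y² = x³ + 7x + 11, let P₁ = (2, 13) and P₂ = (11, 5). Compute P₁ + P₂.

(2, 13) + (11, 5). λ = (5 - 13)/(11 - 2) ≡ 9/9 mod 17. 9⁻¹ ≡ 2 (mod 17) since 9·2 = 18 ≡ 1, so λ ≡ 1.
  x = λ² - 2 - 11 = 1 - 13 ≡ 5; y = λ·(2 - 5) - 13 ≡ 1. → (5, 1)

(5, 1)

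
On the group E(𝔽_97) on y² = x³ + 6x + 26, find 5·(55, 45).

(45, 12)

Write Q = (55, 45).
Double-and-add on 5 = (101)₂. Start with Q = (55, 45) for the leading 1-bit.
double: tangent at (55, 45): λ = (3·55² + 6)/(2·45) ≡ 60/90. 90⁻¹ ≡ 83 (mod 97) since 90·83 = 7470 ≡ 1, so λ ≡ 60·83 ≡ 33.
  x = λ² - 55 - 55 = 1089 - 110 ≡ 9; y = λ·(55 - 9) - 45 ≡ 18. → (9, 18)
double: tangent at (9, 18): λ = (3·9² + 6)/(2·18) ≡ 55/36. 36⁻¹ ≡ 62 (mod 97) since 36·62 = 2232 ≡ 1, so λ ≡ 55·62 ≡ 15.
  x = λ² - 9 - 9 = 225 - 18 ≡ 13; y = λ·(9 - 13) - 18 ≡ 19. → (13, 19)
add Q: (13, 19) + (55, 45). λ = (45 - 19)/(55 - 13) ≡ 26/42 mod 97. 42⁻¹ ≡ 67 (mod 97) since 42·67 = 2814 ≡ 1, so λ ≡ 93.
  x = λ² - 13 - 55 = 8649 - 68 ≡ 45; y = λ·(13 - 45) - 19 ≡ 12. → (45, 12)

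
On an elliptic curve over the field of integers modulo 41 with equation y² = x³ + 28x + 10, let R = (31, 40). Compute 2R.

tangent at (31, 40): λ = (3·31² + 28)/(2·40) ≡ 0/39. 39⁻¹ ≡ 20 (mod 41), so λ ≡ 0·20 ≡ 0.
  x = λ² - 31 - 31 = 0 - 62 ≡ 20; y = λ·(31 - 20) - 40 ≡ 1. → (20, 1)

(20, 1)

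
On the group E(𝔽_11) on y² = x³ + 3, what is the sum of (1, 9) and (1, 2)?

O

The two points share x = 1 and their y-coordinates satisfy 9 + 2 ≡ 0 (mod 11), so they are inverses. Their sum is ∞.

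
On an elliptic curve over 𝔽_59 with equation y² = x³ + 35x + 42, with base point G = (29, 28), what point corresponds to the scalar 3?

Repeated addition: build up to 3G.
2G: tangent at (29, 28): λ = (3·29² + 35)/(2·28) ≡ 21/56. 56⁻¹ ≡ 39 (mod 59) since 56·39 = 2184 ≡ 1, so λ ≡ 21·39 ≡ 52.
  x = λ² - 29 - 29 = 2704 - 58 ≡ 50; y = λ·(29 - 50) - 28 ≡ 1. → (50, 1)
3G: (50, 1) + (29, 28). λ = (28 - 1)/(29 - 50) ≡ 27/38 mod 59. 38⁻¹ ≡ 14 (mod 59), so λ ≡ 24.
  x = λ² - 50 - 29 = 576 - 79 ≡ 25; y = λ·(50 - 25) - 1 ≡ 9. → (25, 9)

(25, 9)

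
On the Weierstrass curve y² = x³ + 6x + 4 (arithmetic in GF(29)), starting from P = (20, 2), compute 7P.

Repeated addition: build up to 7P.
2P: tangent at (20, 2): λ = (3·20² + 6)/(2·2) ≡ 17/4. 4⁻¹ ≡ 22 (mod 29), so λ ≡ 17·22 ≡ 26.
  x = λ² - 20 - 20 = 676 - 40 ≡ 27; y = λ·(20 - 27) - 2 ≡ 19. → (27, 19)
3P: (27, 19) + (20, 2). λ = (2 - 19)/(20 - 27) ≡ 12/22 mod 29. 22⁻¹ ≡ 4 (mod 29) since 22·4 = 88 ≡ 1, so λ ≡ 19.
  x = λ² - 27 - 20 = 361 - 47 ≡ 24; y = λ·(27 - 24) - 19 ≡ 9. → (24, 9)
4P: (24, 9) + (20, 2). λ = (2 - 9)/(20 - 24) ≡ 22/25 mod 29. 25⁻¹ ≡ 7 (mod 29) since 25·7 = 175 ≡ 1, so λ ≡ 9.
  x = λ² - 24 - 20 = 81 - 44 ≡ 8; y = λ·(24 - 8) - 9 ≡ 19. → (8, 19)
5P: (8, 19) + (20, 2). λ = (2 - 19)/(20 - 8) ≡ 12/12 mod 29. 12⁻¹ ≡ 17 (mod 29) since 12·17 = 204 ≡ 1, so λ ≡ 1.
  x = λ² - 8 - 20 = 1 - 28 ≡ 2; y = λ·(8 - 2) - 19 ≡ 16. → (2, 16)
6P: (2, 16) + (20, 2). λ = (2 - 16)/(20 - 2) ≡ 15/18 mod 29. 18⁻¹ ≡ 21 (mod 29) since 18·21 = 378 ≡ 1, so λ ≡ 25.
  x = λ² - 2 - 20 = 625 - 22 ≡ 23; y = λ·(2 - 23) - 16 ≡ 10. → (23, 10)
7P: (23, 10) + (20, 2). λ = (2 - 10)/(20 - 23) ≡ 21/26 mod 29. 26⁻¹ ≡ 19 (mod 29), so λ ≡ 22.
  x = λ² - 23 - 20 = 484 - 43 ≡ 6; y = λ·(23 - 6) - 10 ≡ 16. → (6, 16)

(6, 16)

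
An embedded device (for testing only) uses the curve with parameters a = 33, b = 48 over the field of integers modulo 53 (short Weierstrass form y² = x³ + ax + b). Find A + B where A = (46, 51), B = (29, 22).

(46, 51) + (29, 22). λ = (22 - 51)/(29 - 46) ≡ 24/36 mod 53. 36⁻¹ ≡ 28 (mod 53) since 36·28 = 1008 ≡ 1, so λ ≡ 36.
  x = λ² - 46 - 29 = 1296 - 75 ≡ 2; y = λ·(46 - 2) - 51 ≡ 49. → (2, 49)

(2, 49)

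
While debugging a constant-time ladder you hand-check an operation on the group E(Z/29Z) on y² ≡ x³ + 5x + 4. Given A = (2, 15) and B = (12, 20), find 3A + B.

First 3A:
Repeated addition: build up to 3A.
2A: tangent at (2, 15): λ = (3·2² + 5)/(2·15) ≡ 17/1. 1⁻¹ ≡ 1 (mod 29) since 1·1 = 1 ≡ 1, so λ ≡ 17·1 ≡ 17.
  x = λ² - 2 - 2 = 289 - 4 ≡ 24; y = λ·(2 - 24) - 15 ≡ 17. → (24, 17)
3A: (24, 17) + (2, 15). λ = (15 - 17)/(2 - 24) ≡ 27/7 mod 29. 7⁻¹ ≡ 25 (mod 29), so λ ≡ 8.
  x = λ² - 24 - 2 = 64 - 26 ≡ 9; y = λ·(24 - 9) - 17 ≡ 16. → (9, 16)
3A = (9, 16).
Finally 3A + B:
(9, 16) + (12, 20). λ = (20 - 16)/(12 - 9) ≡ 4/3 mod 29. 3⁻¹ ≡ 10 (mod 29), so λ ≡ 11.
  x = λ² - 9 - 12 = 121 - 21 ≡ 13; y = λ·(9 - 13) - 16 ≡ 27. → (13, 27)

(13, 27)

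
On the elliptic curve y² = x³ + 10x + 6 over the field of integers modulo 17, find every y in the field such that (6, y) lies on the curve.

x³ + 10x + 6 = 282 ≡ 10 (mod 17).
10 is a non-residue mod 17; no y exists.

none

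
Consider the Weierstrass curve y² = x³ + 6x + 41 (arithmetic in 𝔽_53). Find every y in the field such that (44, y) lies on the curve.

0

x³ + 6x + 41 = 85489 ≡ 0 (mod 53).
Only y = 0 satisfies y² ≡ 0.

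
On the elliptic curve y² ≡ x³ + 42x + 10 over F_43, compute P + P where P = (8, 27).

(41, 2)

tangent at (8, 27): λ = (3·8² + 42)/(2·27) ≡ 19/11. 11⁻¹ ≡ 4 (mod 43) since 11·4 = 44 ≡ 1, so λ ≡ 19·4 ≡ 33.
  x = λ² - 8 - 8 = 1089 - 16 ≡ 41; y = λ·(8 - 41) - 27 ≡ 2. → (41, 2)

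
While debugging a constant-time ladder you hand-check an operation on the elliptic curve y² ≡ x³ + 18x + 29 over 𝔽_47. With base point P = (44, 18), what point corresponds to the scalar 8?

Repeated addition: build up to 8P.
2P: tangent at (44, 18): λ = (3·44² + 18)/(2·18) ≡ 45/36. 36⁻¹ ≡ 17 (mod 47) since 36·17 = 612 ≡ 1, so λ ≡ 45·17 ≡ 13.
  x = λ² - 44 - 44 = 169 - 88 ≡ 34; y = λ·(44 - 34) - 18 ≡ 18. → (34, 18)
3P: (34, 18) + (44, 18). λ = (18 - 18)/(44 - 34) ≡ 0/10 mod 47. 10⁻¹ ≡ 33 (mod 47) since 10·33 = 330 ≡ 1, so λ ≡ 0.
  x = λ² - 34 - 44 = 0 - 78 ≡ 16; y = λ·(34 - 16) - 18 ≡ 29. → (16, 29)
4P: (16, 29) + (44, 18). λ = (18 - 29)/(44 - 16) ≡ 36/28 mod 47. 28⁻¹ ≡ 42 (mod 47), so λ ≡ 8.
  x = λ² - 16 - 44 = 64 - 60 ≡ 4; y = λ·(16 - 4) - 29 ≡ 20. → (4, 20)
5P: (4, 20) + (44, 18). λ = (18 - 20)/(44 - 4) ≡ 45/40 mod 47. 40⁻¹ ≡ 20 (mod 47) since 40·20 = 800 ≡ 1, so λ ≡ 7.
  x = λ² - 4 - 44 = 49 - 48 ≡ 1; y = λ·(4 - 1) - 20 ≡ 1. → (1, 1)
6P: (1, 1) + (44, 18). λ = (18 - 1)/(44 - 1) ≡ 17/43 mod 47. 43⁻¹ ≡ 35 (mod 47), so λ ≡ 31.
  x = λ² - 1 - 44 = 961 - 45 ≡ 23; y = λ·(1 - 23) - 1 ≡ 22. → (23, 22)
7P: (23, 22) + (44, 18). λ = (18 - 22)/(44 - 23) ≡ 43/21 mod 47. 21⁻¹ ≡ 9 (mod 47), so λ ≡ 11.
  x = λ² - 23 - 44 = 121 - 67 ≡ 7; y = λ·(23 - 7) - 22 ≡ 13. → (7, 13)
8P: (7, 13) + (44, 18). λ = (18 - 13)/(44 - 7) ≡ 5/37 mod 47. 37⁻¹ ≡ 14 (mod 47), so λ ≡ 23.
  x = λ² - 7 - 44 = 529 - 51 ≡ 8; y = λ·(7 - 8) - 13 ≡ 11. → (8, 11)

(8, 11)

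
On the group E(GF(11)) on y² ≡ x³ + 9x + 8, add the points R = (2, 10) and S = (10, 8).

(8, 8)

(2, 10) + (10, 8). λ = (8 - 10)/(10 - 2) ≡ 9/8 mod 11. 8⁻¹ ≡ 7 (mod 11), so λ ≡ 8.
  x = λ² - 2 - 10 = 64 - 12 ≡ 8; y = λ·(2 - 8) - 10 ≡ 8. → (8, 8)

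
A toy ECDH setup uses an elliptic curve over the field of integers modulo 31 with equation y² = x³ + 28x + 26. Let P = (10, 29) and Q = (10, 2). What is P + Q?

O

The two points share x = 10 and their y-coordinates satisfy 29 + 2 ≡ 0 (mod 31), so they are inverses. Their sum is the point at infinity.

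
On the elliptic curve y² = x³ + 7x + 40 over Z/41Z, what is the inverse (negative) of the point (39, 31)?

(39, 10)

-(39, 31) = (39, -31 mod 41) = (39, 10).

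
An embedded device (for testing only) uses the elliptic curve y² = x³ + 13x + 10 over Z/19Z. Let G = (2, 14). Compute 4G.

(10, 0)

Repeated addition: build up to 4G.
2G: tangent at (2, 14): λ = (3·2² + 13)/(2·14) ≡ 6/9. 9⁻¹ ≡ 17 (mod 19), so λ ≡ 6·17 ≡ 7.
  x = λ² - 2 - 2 = 49 - 4 ≡ 7; y = λ·(2 - 7) - 14 ≡ 8. → (7, 8)
3G: (7, 8) + (2, 14). λ = (14 - 8)/(2 - 7) ≡ 6/14 mod 19. 14⁻¹ ≡ 15 (mod 19) since 14·15 = 210 ≡ 1, so λ ≡ 14.
  x = λ² - 7 - 2 = 196 - 9 ≡ 16; y = λ·(7 - 16) - 8 ≡ 18. → (16, 18)
4G: (16, 18) + (2, 14). λ = (14 - 18)/(2 - 16) ≡ 15/5 mod 19. 5⁻¹ ≡ 4 (mod 19) since 5·4 = 20 ≡ 1, so λ ≡ 3.
  x = λ² - 16 - 2 = 9 - 18 ≡ 10; y = λ·(16 - 10) - 18 ≡ 0. → (10, 0)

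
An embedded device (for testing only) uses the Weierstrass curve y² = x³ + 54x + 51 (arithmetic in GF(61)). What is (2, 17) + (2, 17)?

(8, 18)

tangent at (2, 17): λ = (3·2² + 54)/(2·17) ≡ 5/34. 34⁻¹ ≡ 9 (mod 61), so λ ≡ 5·9 ≡ 45.
  x = λ² - 2 - 2 = 2025 - 4 ≡ 8; y = λ·(2 - 8) - 17 ≡ 18. → (8, 18)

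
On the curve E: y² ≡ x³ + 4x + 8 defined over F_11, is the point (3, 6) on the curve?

y² = 6² ≡ 3; x³ + 4x + 8 = 47 ≡ 3 (mod 11). 3 = 3.

yes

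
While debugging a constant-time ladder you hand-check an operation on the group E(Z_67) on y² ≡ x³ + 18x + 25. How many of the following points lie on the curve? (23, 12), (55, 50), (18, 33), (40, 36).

(23, 12): 12² ≡ 10, rhs ≡ 10 → on.
(55, 50): 50² ≡ 21, rhs ≡ 24 → off.
(18, 33): 33² ≡ 17, rhs ≡ 17 → on.
(40, 36): 36² ≡ 23, rhs ≡ 23 → on.

3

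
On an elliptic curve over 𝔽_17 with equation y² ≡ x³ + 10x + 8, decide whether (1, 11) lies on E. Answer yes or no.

y² = 11² ≡ 2; x³ + 10x + 8 = 19 ≡ 2 (mod 17). 2 = 2.

yes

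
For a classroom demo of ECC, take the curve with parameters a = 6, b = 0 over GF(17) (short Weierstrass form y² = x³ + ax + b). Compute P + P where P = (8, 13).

tangent at (8, 13): λ = (3·8² + 6)/(2·13) ≡ 11/9. 9⁻¹ ≡ 2 (mod 17) since 9·2 = 18 ≡ 1, so λ ≡ 11·2 ≡ 5.
  x = λ² - 8 - 8 = 25 - 16 ≡ 9; y = λ·(8 - 9) - 13 ≡ 16. → (9, 16)

(9, 16)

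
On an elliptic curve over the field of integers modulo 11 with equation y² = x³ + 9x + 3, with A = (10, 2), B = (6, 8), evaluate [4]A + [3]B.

(8, 2)

First 4A:
Double-and-add on 4 = (100)₂. Start with A = (10, 2) for the leading 1-bit.
double: tangent at (10, 2): λ = (3·10² + 9)/(2·2) ≡ 1/4. 4⁻¹ ≡ 3 (mod 11), so λ ≡ 1·3 ≡ 3.
  x = λ² - 10 - 10 = 9 - 20 ≡ 0; y = λ·(10 - 0) - 2 ≡ 6. → (0, 6)
double: tangent at (0, 6): λ = (3·0² + 9)/(2·6) ≡ 9/1. 1⁻¹ ≡ 1 (mod 11) since 1·1 = 1 ≡ 1, so λ ≡ 9·1 ≡ 9.
  x = λ² - 0 - 0 = 81 - 0 ≡ 4; y = λ·(0 - 4) - 6 ≡ 2. → (4, 2)
4A = (4, 2).
Next 3B:
Repeated addition: build up to 3B.
2B: tangent at (6, 8): λ = (3·6² + 9)/(2·8) ≡ 7/5. 5⁻¹ ≡ 9 (mod 11), so λ ≡ 7·9 ≡ 8.
  x = λ² - 6 - 6 = 64 - 12 ≡ 8; y = λ·(6 - 8) - 8 ≡ 9. → (8, 9)
3B: (8, 9) + (6, 8). λ = (8 - 9)/(6 - 8) ≡ 10/9 mod 11. 9⁻¹ ≡ 5 (mod 11) since 9·5 = 45 ≡ 1, so λ ≡ 6.
  x = λ² - 8 - 6 = 36 - 14 ≡ 0; y = λ·(8 - 0) - 9 ≡ 6. → (0, 6)
3B = (0, 6).
Finally 4A + 3B:
(4, 2) + (0, 6). λ = (6 - 2)/(0 - 4) ≡ 4/7 mod 11. 7⁻¹ ≡ 8 (mod 11), so λ ≡ 10.
  x = λ² - 4 - 0 = 100 - 4 ≡ 8; y = λ·(4 - 8) - 2 ≡ 2. → (8, 2)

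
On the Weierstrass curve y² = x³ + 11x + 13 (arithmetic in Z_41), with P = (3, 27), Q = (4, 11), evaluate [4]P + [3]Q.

First 4P:
Double-and-add on 4 = (100)₂. Start with P = (3, 27) for the leading 1-bit.
double: tangent at (3, 27): λ = (3·3² + 11)/(2·27) ≡ 38/13. 13⁻¹ ≡ 19 (mod 41) since 13·19 = 247 ≡ 1, so λ ≡ 38·19 ≡ 25.
  x = λ² - 3 - 3 = 625 - 6 ≡ 4; y = λ·(3 - 4) - 27 ≡ 30. → (4, 30)
double: tangent at (4, 30): λ = (3·4² + 11)/(2·30) ≡ 18/19. 19⁻¹ ≡ 13 (mod 41), so λ ≡ 18·13 ≡ 29.
  x = λ² - 4 - 4 = 841 - 8 ≡ 13; y = λ·(4 - 13) - 30 ≡ 37. → (13, 37)
4P = (13, 37).
Next 3Q:
Repeated addition: build up to 3Q.
2Q: tangent at (4, 11): λ = (3·4² + 11)/(2·11) ≡ 18/22. 22⁻¹ ≡ 28 (mod 41), so λ ≡ 18·28 ≡ 12.
  x = λ² - 4 - 4 = 144 - 8 ≡ 13; y = λ·(4 - 13) - 11 ≡ 4. → (13, 4)
3Q: (13, 4) + (4, 11). λ = (11 - 4)/(4 - 13) ≡ 7/32 mod 41. 32⁻¹ ≡ 9 (mod 41), so λ ≡ 22.
  x = λ² - 13 - 4 = 484 - 17 ≡ 16; y = λ·(13 - 16) - 4 ≡ 12. → (16, 12)
3Q = (16, 12).
Finally 4P + 3Q:
(13, 37) + (16, 12). λ = (12 - 37)/(16 - 13) ≡ 16/3 mod 41. 3⁻¹ ≡ 14 (mod 41), so λ ≡ 19.
  x = λ² - 13 - 16 = 361 - 29 ≡ 4; y = λ·(13 - 4) - 37 ≡ 11. → (4, 11)

(4, 11)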